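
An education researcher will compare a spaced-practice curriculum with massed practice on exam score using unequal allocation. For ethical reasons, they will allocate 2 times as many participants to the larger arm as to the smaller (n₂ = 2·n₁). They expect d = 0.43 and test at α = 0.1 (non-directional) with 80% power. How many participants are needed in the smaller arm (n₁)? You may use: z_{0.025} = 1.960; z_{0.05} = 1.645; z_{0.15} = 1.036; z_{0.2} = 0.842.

n₁ = 51

With allocation ratio k = n₂/n₁ = 2, Var(x̄₁−x̄₂) = σ²(1/n₁ + 1/(k·n₁)) = σ²·(k+1)/(k·n₁).
So n₁ = (1 + 1/k)·((z_{α/2} + z_β)/d)² = 1.500 × (2.487/0.43)².
n₁ = 1.500 × 33.45 = 50.2.
Round up: n₁ = 51, giving n₂ = 2 × 51 = 102.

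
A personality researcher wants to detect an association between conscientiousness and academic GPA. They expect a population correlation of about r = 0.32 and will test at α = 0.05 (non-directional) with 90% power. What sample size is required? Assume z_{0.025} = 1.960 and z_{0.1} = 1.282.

Fisher's z: C = ½·ln((1+r)/(1−r)) = ½·ln(1.9412) = 0.3316.
n = ((z_{α/2} + z_β)/C)² + 3.
(1.960 + 1.282) / 0.3316 = 3.242 / 0.3316 = 9.777.
n = 9.777² + 3 = 95.59 + 3 = 98.6.
Round up.

n = 99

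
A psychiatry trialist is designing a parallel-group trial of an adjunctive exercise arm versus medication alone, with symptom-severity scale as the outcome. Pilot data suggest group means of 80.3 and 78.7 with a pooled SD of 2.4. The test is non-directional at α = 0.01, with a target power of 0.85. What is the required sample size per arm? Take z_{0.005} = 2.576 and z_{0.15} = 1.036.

Cohen's d = |M₁ − M₂| / SD_pooled = |80.3 − 78.7| / 2.4 = 1.6 / 2.4 = 0.667.
For two independent groups with equal n: n = 2·((z_{α/2} + z_β) / d)².
z_{α/2} + z_β = 2.576 + 1.036 = 3.612.
n = 2 × (3.612 / 0.667)² = 2 × 5.415² = 2 × 29.33 = 58.7.
Round up to the next whole participant.

n = 59 per group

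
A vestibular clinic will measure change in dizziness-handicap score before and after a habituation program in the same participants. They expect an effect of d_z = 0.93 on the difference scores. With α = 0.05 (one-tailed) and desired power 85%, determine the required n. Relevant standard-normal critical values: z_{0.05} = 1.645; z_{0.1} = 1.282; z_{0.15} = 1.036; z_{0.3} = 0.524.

For a paired (one-sample on differences) test: n = ((z_{α} + z_β) / d)².
z_{α} + z_β = 1.645 + 1.036 = 2.681.
n = (2.681 / 0.93)² = 2.883² = 8.31.
Round up.

n = 9 pairs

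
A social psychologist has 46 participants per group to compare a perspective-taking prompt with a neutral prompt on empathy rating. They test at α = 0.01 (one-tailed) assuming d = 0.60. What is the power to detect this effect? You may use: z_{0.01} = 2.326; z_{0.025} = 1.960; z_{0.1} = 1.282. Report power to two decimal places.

power ≈ 0.71

For two equal groups, power = Φ(d·√(n/2) − z_{α}).
d·√(n/2) = 0.60 × √(46/2) = 0.60 × 4.796 = 2.877.
z_β = 2.877 − 2.326 = 0.551.
Power = Φ(0.551) = 0.709.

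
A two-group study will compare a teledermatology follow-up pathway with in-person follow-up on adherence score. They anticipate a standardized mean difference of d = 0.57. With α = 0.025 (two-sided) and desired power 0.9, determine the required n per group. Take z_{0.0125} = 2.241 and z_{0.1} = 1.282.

For two independent groups with equal n: n = 2·((z_{α/2} + z_β) / d)².
z_{α/2} + z_β = 2.241 + 1.282 = 3.523.
n = 2 × (3.523 / 0.57)² = 2 × 6.181² = 2 × 38.20 = 76.4.
Round up to the next whole participant.

n = 77 per group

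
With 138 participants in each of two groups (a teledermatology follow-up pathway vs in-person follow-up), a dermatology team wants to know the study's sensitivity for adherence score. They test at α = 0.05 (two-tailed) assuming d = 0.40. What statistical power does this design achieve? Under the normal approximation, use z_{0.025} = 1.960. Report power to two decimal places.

For two equal groups, power = Φ(d·√(n/2) − z_{α/2}).
d·√(n/2) = 0.40 × √(138/2) = 0.40 × 8.307 = 3.323.
z_β = 3.323 − 1.960 = 1.363.
Power = Φ(1.363) = 0.914.

power ≈ 0.91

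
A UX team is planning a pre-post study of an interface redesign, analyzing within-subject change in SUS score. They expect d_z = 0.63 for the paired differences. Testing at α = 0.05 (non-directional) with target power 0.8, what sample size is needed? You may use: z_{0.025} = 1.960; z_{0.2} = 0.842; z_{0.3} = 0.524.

For a paired (one-sample on differences) test: n = ((z_{α/2} + z_β) / d)².
z_{α/2} + z_β = 1.960 + 0.842 = 2.802.
n = (2.802 / 0.63)² = 4.448² = 19.78.
Round up.

n = 20 pairs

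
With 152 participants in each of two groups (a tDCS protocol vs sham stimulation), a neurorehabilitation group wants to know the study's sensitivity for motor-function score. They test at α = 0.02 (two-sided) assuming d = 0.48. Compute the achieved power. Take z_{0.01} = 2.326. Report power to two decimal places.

power ≈ 0.97

For two equal groups, power = Φ(d·√(n/2) − z_{α/2}).
d·√(n/2) = 0.48 × √(152/2) = 0.48 × 8.718 = 4.185.
z_β = 4.185 − 2.326 = 1.859.
Power = Φ(1.859) = 0.968.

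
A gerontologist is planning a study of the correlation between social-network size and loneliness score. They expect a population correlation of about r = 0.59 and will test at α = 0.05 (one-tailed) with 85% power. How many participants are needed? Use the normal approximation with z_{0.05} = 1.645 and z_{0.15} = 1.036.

Fisher's z: C = ½·ln((1+r)/(1−r)) = ½·ln(3.8780) = 0.6777.
n = ((z_{α} + z_β)/C)² + 3.
(1.645 + 1.036) / 0.6777 = 2.681 / 0.6777 = 3.956.
n = 3.956² + 3 = 15.65 + 3 = 18.7.
Round up.

n = 19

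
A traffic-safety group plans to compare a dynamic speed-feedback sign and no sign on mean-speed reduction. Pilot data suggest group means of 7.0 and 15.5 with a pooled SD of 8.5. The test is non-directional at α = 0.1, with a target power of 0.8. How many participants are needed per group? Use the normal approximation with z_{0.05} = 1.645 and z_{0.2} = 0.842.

Cohen's d = |M₁ − M₂| / SD_pooled = |7.0 − 15.5| / 8.5 = 8.5 / 8.5 = 1.000.
For two independent groups with equal n: n = 2·((z_{α/2} + z_β) / d)².
z_{α/2} + z_β = 1.645 + 0.842 = 2.487.
n = 2 × (2.487 / 1.000)² = 2 × 2.487² = 2 × 6.19 = 12.4.
Round up to the next whole participant.

n = 13 per group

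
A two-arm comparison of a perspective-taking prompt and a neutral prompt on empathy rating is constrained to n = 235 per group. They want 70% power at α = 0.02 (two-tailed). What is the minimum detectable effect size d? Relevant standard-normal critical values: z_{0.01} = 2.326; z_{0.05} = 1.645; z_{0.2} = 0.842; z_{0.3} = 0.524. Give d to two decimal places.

For two independent groups of n = 235 each: d_min = (z_{α/2} + z_β)·√(2/n).
z-sum = 2.326 + 0.524 = 2.850.
d_min = 2.850 × √(2/235) = 2.850 × 0.0923 = 0.263.

d_min ≈ 0.26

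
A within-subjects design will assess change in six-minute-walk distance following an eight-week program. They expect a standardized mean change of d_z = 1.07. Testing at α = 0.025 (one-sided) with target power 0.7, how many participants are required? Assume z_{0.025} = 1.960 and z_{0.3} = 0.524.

n = 6 pairs

For a paired (one-sample on differences) test: n = ((z_{α} + z_β) / d)².
z_{α} + z_β = 1.960 + 0.524 = 2.484.
n = (2.484 / 1.07)² = 2.321² = 5.39.
Round up.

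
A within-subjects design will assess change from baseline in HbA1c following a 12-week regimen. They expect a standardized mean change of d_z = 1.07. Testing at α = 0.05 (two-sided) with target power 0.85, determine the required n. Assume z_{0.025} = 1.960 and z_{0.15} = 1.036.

For a paired (one-sample on differences) test: n = ((z_{α/2} + z_β) / d)².
z_{α/2} + z_β = 1.960 + 1.036 = 2.996.
n = (2.996 / 1.07)² = 2.800² = 7.84.
Round up.

n = 8 pairs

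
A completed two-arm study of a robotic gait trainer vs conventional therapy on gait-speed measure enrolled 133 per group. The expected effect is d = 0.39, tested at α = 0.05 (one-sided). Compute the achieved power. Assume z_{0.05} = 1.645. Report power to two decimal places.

power ≈ 0.94

For two equal groups, power = Φ(d·√(n/2) − z_{α}).
d·√(n/2) = 0.39 × √(133/2) = 0.39 × 8.155 = 3.180.
z_β = 3.180 − 1.645 = 1.535.
Power = Φ(1.535) = 0.938.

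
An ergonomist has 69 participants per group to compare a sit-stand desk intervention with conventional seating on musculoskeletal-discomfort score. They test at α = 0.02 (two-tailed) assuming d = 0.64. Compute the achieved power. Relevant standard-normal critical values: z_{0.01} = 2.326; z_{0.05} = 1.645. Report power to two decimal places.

power ≈ 0.92

For two equal groups, power = Φ(d·√(n/2) − z_{α/2}).
d·√(n/2) = 0.64 × √(69/2) = 0.64 × 5.874 = 3.759.
z_β = 3.759 − 2.326 = 1.433.
Power = Φ(1.433) = 0.924.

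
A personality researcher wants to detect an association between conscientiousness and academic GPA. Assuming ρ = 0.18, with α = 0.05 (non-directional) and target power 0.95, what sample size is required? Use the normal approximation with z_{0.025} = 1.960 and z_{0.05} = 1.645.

n = 396

Fisher's z: C = ½·ln((1+r)/(1−r)) = ½·ln(1.4390) = 0.1820.
n = ((z_{α/2} + z_β)/C)² + 3.
(1.960 + 1.645) / 0.1820 = 3.605 / 0.1820 = 19.808.
n = 19.808² + 3 = 392.34 + 3 = 395.3.
Round up.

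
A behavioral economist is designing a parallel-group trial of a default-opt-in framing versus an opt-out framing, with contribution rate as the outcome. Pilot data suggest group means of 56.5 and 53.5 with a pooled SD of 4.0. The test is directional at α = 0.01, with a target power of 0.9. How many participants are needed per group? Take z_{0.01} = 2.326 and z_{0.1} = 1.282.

Cohen's d = |M₁ − M₂| / SD_pooled = |56.5 − 53.5| / 4.0 = 3.0 / 4.0 = 0.750.
For two independent groups with equal n: n = 2·((z_{α} + z_β) / d)².
z_{α} + z_β = 2.326 + 1.282 = 3.608.
n = 2 × (3.608 / 0.750)² = 2 × 4.811² = 2 × 23.14 = 46.3.
Round up to the next whole participant.

n = 47 per group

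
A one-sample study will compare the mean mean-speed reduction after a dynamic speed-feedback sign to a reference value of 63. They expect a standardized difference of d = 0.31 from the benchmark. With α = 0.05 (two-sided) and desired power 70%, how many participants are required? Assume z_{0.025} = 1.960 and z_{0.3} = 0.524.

For a one-sample test: n = ((z_{α/2} + z_β) / d)².
z_{α/2} + z_β = 1.960 + 0.524 = 2.484.
n = (2.484 / 0.31)² = 8.013² = 64.21.
Round up.

n = 65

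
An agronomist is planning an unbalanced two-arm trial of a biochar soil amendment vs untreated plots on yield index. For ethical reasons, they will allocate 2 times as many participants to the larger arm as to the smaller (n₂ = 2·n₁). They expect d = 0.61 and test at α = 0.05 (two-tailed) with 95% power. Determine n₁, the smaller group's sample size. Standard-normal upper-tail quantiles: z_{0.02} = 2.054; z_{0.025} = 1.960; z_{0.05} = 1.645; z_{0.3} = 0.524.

n₁ = 53

With allocation ratio k = n₂/n₁ = 2, Var(x̄₁−x̄₂) = σ²(1/n₁ + 1/(k·n₁)) = σ²·(k+1)/(k·n₁).
So n₁ = (1 + 1/k)·((z_{α/2} + z_β)/d)² = 1.500 × (3.605/0.61)².
n₁ = 1.500 × 34.93 = 52.4.
Round up: n₁ = 53, giving n₂ = 2 × 53 = 106.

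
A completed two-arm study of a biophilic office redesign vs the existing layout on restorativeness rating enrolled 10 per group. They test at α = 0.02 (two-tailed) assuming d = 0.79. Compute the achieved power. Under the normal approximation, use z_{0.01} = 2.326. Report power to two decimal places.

power ≈ 0.29

For two equal groups, power = Φ(d·√(n/2) − z_{α/2}).
d·√(n/2) = 0.79 × √(10/2) = 0.79 × 2.236 = 1.766.
z_β = 1.766 − 2.326 = -0.560.
Power = Φ(-0.560) = 0.288.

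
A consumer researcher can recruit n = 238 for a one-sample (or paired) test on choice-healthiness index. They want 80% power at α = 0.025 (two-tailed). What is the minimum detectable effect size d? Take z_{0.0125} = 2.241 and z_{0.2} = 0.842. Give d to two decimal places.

For a single sample (or paired design) of n = 238: d_min = (z_{α/2} + z_β)/√n.
z-sum = 2.241 + 0.842 = 3.083.
d_min = 3.083 / √238 = 3.083 / 15.427 = 0.200.

d_min ≈ 0.20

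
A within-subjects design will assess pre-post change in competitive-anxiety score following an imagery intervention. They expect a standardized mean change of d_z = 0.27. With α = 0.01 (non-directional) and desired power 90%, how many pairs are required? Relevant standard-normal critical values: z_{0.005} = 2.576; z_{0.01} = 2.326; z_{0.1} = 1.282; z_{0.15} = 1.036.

For a paired (one-sample on differences) test: n = ((z_{α/2} + z_β) / d)².
z_{α/2} + z_β = 2.576 + 1.282 = 3.858.
n = (3.858 / 0.27)² = 14.289² = 204.17.
Round up.

n = 205 pairs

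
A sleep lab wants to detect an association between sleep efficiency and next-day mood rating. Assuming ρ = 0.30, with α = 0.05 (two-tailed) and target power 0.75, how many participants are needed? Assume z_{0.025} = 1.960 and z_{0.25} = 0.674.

Fisher's z: C = ½·ln((1+r)/(1−r)) = ½·ln(1.8571) = 0.3095.
n = ((z_{α/2} + z_β)/C)² + 3.
(1.960 + 0.674) / 0.3095 = 2.634 / 0.3095 = 8.511.
n = 8.511² + 3 = 72.43 + 3 = 75.4.
Round up.

n = 76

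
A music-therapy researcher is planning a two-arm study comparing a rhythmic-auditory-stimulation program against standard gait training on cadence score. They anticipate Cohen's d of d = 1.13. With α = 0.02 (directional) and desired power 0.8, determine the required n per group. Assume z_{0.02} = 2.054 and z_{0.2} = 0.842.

For two independent groups with equal n: n = 2·((z_{α} + z_β) / d)².
z_{α} + z_β = 2.054 + 0.842 = 2.896.
n = 2 × (2.896 / 1.13)² = 2 × 2.563² = 2 × 6.57 = 13.1.
Round up to the next whole participant.

n = 14 per group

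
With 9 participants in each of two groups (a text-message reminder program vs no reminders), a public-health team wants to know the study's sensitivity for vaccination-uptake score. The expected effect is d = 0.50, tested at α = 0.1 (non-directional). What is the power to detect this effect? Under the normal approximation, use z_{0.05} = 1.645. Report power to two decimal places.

For two equal groups, power = Φ(d·√(n/2) − z_{α/2}).
d·√(n/2) = 0.50 × √(9/2) = 0.50 × 2.121 = 1.061.
z_β = 1.061 − 1.645 = -0.584.
Power = Φ(-0.584) = 0.279.

power ≈ 0.28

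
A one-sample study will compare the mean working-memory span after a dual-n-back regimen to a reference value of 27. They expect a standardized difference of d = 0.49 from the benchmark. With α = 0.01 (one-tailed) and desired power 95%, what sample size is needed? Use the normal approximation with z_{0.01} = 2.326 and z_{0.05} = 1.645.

n = 66

For a one-sample test: n = ((z_{α} + z_β) / d)².
z_{α} + z_β = 2.326 + 1.645 = 3.971.
n = (3.971 / 0.49)² = 8.104² = 65.68.
Round up.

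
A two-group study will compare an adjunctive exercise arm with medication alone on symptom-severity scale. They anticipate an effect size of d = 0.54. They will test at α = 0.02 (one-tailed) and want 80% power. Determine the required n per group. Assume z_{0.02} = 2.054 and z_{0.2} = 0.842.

n = 58 per group

For two independent groups with equal n: n = 2·((z_{α} + z_β) / d)².
z_{α} + z_β = 2.054 + 0.842 = 2.896.
n = 2 × (2.896 / 0.54)² = 2 × 5.363² = 2 × 28.76 = 57.5.
Round up to the next whole participant.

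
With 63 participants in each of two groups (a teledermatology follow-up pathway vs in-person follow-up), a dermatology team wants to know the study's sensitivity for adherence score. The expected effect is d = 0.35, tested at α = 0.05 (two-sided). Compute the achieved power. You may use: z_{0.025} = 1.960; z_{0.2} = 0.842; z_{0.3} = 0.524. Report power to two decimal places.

power ≈ 0.50

For two equal groups, power = Φ(d·√(n/2) − z_{α/2}).
d·√(n/2) = 0.35 × √(63/2) = 0.35 × 5.612 = 1.964.
z_β = 1.964 − 1.960 = 0.004.
Power = Φ(0.004) = 0.502.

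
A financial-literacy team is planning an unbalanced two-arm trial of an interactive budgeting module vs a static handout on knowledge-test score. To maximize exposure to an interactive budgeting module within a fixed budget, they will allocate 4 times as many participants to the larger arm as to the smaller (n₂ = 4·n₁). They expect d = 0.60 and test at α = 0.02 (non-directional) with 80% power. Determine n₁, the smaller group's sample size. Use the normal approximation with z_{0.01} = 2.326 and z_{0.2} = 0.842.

n₁ = 35

With allocation ratio k = n₂/n₁ = 4, Var(x̄₁−x̄₂) = σ²(1/n₁ + 1/(k·n₁)) = σ²·(k+1)/(k·n₁).
So n₁ = (1 + 1/k)·((z_{α/2} + z_β)/d)² = 1.250 × (3.168/0.60)².
n₁ = 1.250 × 27.88 = 34.8.
Round up: n₁ = 35, giving n₂ = 4 × 35 = 140.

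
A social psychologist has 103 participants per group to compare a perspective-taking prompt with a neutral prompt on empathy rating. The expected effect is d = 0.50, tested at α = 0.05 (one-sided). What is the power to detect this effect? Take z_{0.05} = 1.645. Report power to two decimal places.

For two equal groups, power = Φ(d·√(n/2) − z_{α}).
d·√(n/2) = 0.50 × √(103/2) = 0.50 × 7.176 = 3.588.
z_β = 3.588 − 1.645 = 1.943.
Power = Φ(1.943) = 0.974.

power ≈ 0.97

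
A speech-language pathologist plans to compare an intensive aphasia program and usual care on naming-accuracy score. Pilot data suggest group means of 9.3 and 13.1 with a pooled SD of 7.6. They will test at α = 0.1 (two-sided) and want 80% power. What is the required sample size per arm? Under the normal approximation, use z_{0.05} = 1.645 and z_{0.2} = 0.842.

Cohen's d = |M₁ − M₂| / SD_pooled = |9.3 − 13.1| / 7.6 = 3.8 / 7.6 = 0.500.
For two independent groups with equal n: n = 2·((z_{α/2} + z_β) / d)².
z_{α/2} + z_β = 1.645 + 0.842 = 2.487.
n = 2 × (2.487 / 0.500)² = 2 × 4.974² = 2 × 24.74 = 49.5.
Round up to the next whole participant.

n = 50 per group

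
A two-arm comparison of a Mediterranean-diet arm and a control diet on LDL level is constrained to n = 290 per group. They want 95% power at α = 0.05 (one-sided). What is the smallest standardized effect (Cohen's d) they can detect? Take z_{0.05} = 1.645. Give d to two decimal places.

For two independent groups of n = 290 each: d_min = (z_{α} + z_β)·√(2/n).
z-sum = 1.645 + 1.645 = 3.290.
d_min = 3.290 × √(2/290) = 3.290 × 0.0830 = 0.273.

d_min ≈ 0.27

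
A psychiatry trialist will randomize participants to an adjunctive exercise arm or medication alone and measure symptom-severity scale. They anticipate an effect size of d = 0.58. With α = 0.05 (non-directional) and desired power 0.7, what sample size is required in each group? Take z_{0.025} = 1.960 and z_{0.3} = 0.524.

n = 37 per group

For two independent groups with equal n: n = 2·((z_{α/2} + z_β) / d)².
z_{α/2} + z_β = 1.960 + 0.524 = 2.484.
n = 2 × (2.484 / 0.58)² = 2 × 4.283² = 2 × 18.34 = 36.7.
Round up to the next whole participant.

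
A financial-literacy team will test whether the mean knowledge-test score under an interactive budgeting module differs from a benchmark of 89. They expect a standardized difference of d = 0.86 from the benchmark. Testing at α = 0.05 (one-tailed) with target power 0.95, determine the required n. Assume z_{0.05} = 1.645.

n = 15

For a one-sample test: n = ((z_{α} + z_β) / d)².
z_{α} + z_β = 1.645 + 1.645 = 3.290.
n = (3.290 / 0.86)² = 3.826² = 14.64.
Round up.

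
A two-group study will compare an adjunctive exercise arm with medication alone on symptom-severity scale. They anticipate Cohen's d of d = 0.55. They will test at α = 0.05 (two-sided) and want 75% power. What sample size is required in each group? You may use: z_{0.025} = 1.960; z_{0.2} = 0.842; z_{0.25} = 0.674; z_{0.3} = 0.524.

For two independent groups with equal n: n = 2·((z_{α/2} + z_β) / d)².
z_{α/2} + z_β = 1.960 + 0.674 = 2.634.
n = 2 × (2.634 / 0.55)² = 2 × 4.789² = 2 × 22.94 = 45.9.
Round up to the next whole participant.

n = 46 per group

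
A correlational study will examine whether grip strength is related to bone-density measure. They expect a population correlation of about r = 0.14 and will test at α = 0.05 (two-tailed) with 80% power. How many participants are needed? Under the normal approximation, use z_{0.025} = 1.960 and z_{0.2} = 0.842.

n = 399

Fisher's z: C = ½·ln((1+r)/(1−r)) = ½·ln(1.3256) = 0.1409.
n = ((z_{α/2} + z_β)/C)² + 3.
(1.960 + 0.842) / 0.1409 = 2.802 / 0.1409 = 19.886.
n = 19.886² + 3 = 395.47 + 3 = 398.5.
Round up.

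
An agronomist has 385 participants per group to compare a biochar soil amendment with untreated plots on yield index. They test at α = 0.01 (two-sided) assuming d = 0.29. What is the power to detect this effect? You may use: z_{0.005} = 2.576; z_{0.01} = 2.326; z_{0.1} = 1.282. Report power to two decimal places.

For two equal groups, power = Φ(d·√(n/2) − z_{α/2}).
d·√(n/2) = 0.29 × √(385/2) = 0.29 × 13.874 = 4.024.
z_β = 4.024 − 2.576 = 1.448.
Power = Φ(1.448) = 0.926.

power ≈ 0.93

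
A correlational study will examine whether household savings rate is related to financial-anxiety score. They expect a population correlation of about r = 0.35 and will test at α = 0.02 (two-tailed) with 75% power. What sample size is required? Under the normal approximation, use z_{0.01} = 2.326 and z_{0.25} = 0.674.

n = 71

Fisher's z: C = ½·ln((1+r)/(1−r)) = ½·ln(2.0769) = 0.3654.
n = ((z_{α/2} + z_β)/C)² + 3.
(2.326 + 0.674) / 0.3654 = 3.000 / 0.3654 = 8.210.
n = 8.210² + 3 = 67.41 + 3 = 70.4.
Round up.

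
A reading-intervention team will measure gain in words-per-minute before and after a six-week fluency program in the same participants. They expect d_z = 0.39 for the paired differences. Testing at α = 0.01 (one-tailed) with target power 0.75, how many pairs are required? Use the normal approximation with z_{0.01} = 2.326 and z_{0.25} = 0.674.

n = 60 pairs

For a paired (one-sample on differences) test: n = ((z_{α} + z_β) / d)².
z_{α} + z_β = 2.326 + 0.674 = 3.000.
n = (3.000 / 0.39)² = 7.692² = 59.17.
Round up.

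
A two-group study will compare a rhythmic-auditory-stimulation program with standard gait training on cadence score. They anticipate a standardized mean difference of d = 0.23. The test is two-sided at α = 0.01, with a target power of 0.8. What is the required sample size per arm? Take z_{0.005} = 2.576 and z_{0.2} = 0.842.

For two independent groups with equal n: n = 2·((z_{α/2} + z_β) / d)².
z_{α/2} + z_β = 2.576 + 0.842 = 3.418.
n = 2 × (3.418 / 0.23)² = 2 × 14.861² = 2 × 220.85 = 441.7.
Round up to the next whole participant.

n = 442 per group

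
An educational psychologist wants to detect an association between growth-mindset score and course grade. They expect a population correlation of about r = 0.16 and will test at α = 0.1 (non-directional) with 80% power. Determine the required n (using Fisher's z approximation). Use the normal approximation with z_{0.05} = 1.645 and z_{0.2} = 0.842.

Fisher's z: C = ½·ln((1+r)/(1−r)) = ½·ln(1.3810) = 0.1614.
n = ((z_{α/2} + z_β)/C)² + 3.
(1.645 + 0.842) / 0.1614 = 2.487 / 0.1614 = 15.409.
n = 15.409² + 3 = 237.43 + 3 = 240.4.
Round up.

n = 241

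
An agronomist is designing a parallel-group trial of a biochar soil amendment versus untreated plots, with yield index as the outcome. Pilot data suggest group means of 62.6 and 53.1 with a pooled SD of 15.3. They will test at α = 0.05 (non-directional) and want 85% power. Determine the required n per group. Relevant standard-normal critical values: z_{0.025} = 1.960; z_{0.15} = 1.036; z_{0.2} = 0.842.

n = 47 per group

Cohen's d = |M₁ − M₂| / SD_pooled = |62.6 − 53.1| / 15.3 = 9.5 / 15.3 = 0.621.
For two independent groups with equal n: n = 2·((z_{α/2} + z_β) / d)².
z_{α/2} + z_β = 1.960 + 1.036 = 2.996.
n = 2 × (2.996 / 0.621)² = 2 × 4.824² = 2 × 23.28 = 46.6.
Round up to the next whole participant.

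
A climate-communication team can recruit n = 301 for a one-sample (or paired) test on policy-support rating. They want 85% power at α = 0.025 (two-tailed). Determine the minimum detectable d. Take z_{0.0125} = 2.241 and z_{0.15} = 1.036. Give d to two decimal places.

d_min ≈ 0.19

For a single sample (or paired design) of n = 301: d_min = (z_{α/2} + z_β)/√n.
z-sum = 2.241 + 1.036 = 3.277.
d_min = 3.277 / √301 = 3.277 / 17.349 = 0.189.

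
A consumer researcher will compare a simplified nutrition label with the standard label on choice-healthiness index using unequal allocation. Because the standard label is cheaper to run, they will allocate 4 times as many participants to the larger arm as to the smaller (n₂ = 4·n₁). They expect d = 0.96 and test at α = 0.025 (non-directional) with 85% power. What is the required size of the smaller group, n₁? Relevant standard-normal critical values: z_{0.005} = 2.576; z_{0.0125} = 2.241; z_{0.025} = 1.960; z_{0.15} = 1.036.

n₁ = 15

With allocation ratio k = n₂/n₁ = 4, Var(x̄₁−x̄₂) = σ²(1/n₁ + 1/(k·n₁)) = σ²·(k+1)/(k·n₁).
So n₁ = (1 + 1/k)·((z_{α/2} + z_β)/d)² = 1.250 × (3.277/0.96)².
n₁ = 1.250 × 11.65 = 14.6.
Round up: n₁ = 15, giving n₂ = 4 × 15 = 60.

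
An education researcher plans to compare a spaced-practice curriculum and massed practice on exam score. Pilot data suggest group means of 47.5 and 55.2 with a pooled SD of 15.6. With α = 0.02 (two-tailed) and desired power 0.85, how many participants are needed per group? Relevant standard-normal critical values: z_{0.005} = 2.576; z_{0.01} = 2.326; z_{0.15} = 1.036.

Cohen's d = |M₁ − M₂| / SD_pooled = |47.5 − 55.2| / 15.6 = 7.7 / 15.6 = 0.494.
For two independent groups with equal n: n = 2·((z_{α/2} + z_β) / d)².
z_{α/2} + z_β = 2.326 + 1.036 = 3.362.
n = 2 × (3.362 / 0.494)² = 2 × 6.806² = 2 × 46.32 = 92.6.
Round up to the next whole participant.

n = 93 per group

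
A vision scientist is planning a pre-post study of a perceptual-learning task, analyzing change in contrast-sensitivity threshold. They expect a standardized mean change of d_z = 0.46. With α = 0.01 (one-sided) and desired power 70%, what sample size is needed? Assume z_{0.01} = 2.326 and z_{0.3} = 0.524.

For a paired (one-sample on differences) test: n = ((z_{α} + z_β) / d)².
z_{α} + z_β = 2.326 + 0.524 = 2.850.
n = (2.850 / 0.46)² = 6.196² = 38.39.
Round up.

n = 39 pairs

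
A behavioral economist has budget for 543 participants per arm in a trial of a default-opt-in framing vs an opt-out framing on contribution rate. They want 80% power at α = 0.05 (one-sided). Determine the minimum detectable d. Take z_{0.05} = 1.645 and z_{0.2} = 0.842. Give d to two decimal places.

d_min ≈ 0.15

For two independent groups of n = 543 each: d_min = (z_{α} + z_β)·√(2/n).
z-sum = 1.645 + 0.842 = 2.487.
d_min = 2.487 × √(2/543) = 2.487 × 0.0607 = 0.151.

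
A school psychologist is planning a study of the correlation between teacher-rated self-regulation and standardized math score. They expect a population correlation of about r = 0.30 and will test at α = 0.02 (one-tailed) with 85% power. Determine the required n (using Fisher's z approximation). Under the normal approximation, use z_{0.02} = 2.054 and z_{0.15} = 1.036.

n = 103

Fisher's z: C = ½·ln((1+r)/(1−r)) = ½·ln(1.8571) = 0.3095.
n = ((z_{α} + z_β)/C)² + 3.
(2.054 + 1.036) / 0.3095 = 3.090 / 0.3095 = 9.984.
n = 9.984² + 3 = 99.68 + 3 = 102.7.
Round up.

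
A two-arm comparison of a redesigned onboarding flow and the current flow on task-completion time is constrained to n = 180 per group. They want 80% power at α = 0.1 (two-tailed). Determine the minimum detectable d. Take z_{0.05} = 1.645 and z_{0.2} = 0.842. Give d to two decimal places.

d_min ≈ 0.26

For two independent groups of n = 180 each: d_min = (z_{α/2} + z_β)·√(2/n).
z-sum = 1.645 + 0.842 = 2.487.
d_min = 2.487 × √(2/180) = 2.487 × 0.1054 = 0.262.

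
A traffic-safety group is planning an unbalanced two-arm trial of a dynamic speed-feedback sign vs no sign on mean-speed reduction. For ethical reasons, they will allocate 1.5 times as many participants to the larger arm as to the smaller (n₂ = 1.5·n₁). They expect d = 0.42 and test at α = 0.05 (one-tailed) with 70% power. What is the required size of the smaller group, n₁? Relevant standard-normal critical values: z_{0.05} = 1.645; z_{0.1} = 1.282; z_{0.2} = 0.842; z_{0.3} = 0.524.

With allocation ratio k = n₂/n₁ = 1.5, Var(x̄₁−x̄₂) = σ²(1/n₁ + 1/(k·n₁)) = σ²·(k+1)/(k·n₁).
So n₁ = (1 + 1/k)·((z_{α} + z_β)/d)² = 1.667 × (2.169/0.42)².
n₁ = 1.667 × 26.67 = 44.4.
Round up: n₁ = 45, giving n₂ = ⌈1.5 × 45⌉ = ⌈67.5⌉ = 68.

n₁ = 45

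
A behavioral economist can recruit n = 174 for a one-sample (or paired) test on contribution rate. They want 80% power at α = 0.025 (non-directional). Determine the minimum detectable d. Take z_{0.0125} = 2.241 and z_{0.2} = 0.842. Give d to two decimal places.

For a single sample (or paired design) of n = 174: d_min = (z_{α/2} + z_β)/√n.
z-sum = 2.241 + 0.842 = 3.083.
d_min = 3.083 / √174 = 3.083 / 13.191 = 0.234.

d_min ≈ 0.23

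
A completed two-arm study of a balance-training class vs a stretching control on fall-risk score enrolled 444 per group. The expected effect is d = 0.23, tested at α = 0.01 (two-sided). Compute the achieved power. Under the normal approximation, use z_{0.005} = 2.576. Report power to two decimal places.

power ≈ 0.80

For two equal groups, power = Φ(d·√(n/2) − z_{α/2}).
d·√(n/2) = 0.23 × √(444/2) = 0.23 × 14.900 = 3.427.
z_β = 3.427 − 2.576 = 0.851.
Power = Φ(0.851) = 0.803.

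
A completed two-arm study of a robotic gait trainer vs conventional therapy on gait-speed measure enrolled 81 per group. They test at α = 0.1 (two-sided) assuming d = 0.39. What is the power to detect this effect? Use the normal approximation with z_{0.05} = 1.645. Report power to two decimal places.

power ≈ 0.80

For two equal groups, power = Φ(d·√(n/2) − z_{α/2}).
d·√(n/2) = 0.39 × √(81/2) = 0.39 × 6.364 = 2.482.
z_β = 2.482 − 1.645 = 0.837.
Power = Φ(0.837) = 0.799.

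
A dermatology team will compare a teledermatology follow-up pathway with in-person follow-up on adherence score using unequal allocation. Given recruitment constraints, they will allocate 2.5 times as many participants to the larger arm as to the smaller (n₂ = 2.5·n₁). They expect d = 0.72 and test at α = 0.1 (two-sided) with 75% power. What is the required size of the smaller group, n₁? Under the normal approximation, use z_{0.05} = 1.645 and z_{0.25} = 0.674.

With allocation ratio k = n₂/n₁ = 2.5, Var(x̄₁−x̄₂) = σ²(1/n₁ + 1/(k·n₁)) = σ²·(k+1)/(k·n₁).
So n₁ = (1 + 1/k)·((z_{α/2} + z_β)/d)² = 1.400 × (2.319/0.72)².
n₁ = 1.400 × 10.37 = 14.5.
Round up: n₁ = 15, giving n₂ = ⌈2.5 × 15⌉ = ⌈37.5⌉ = 38.

n₁ = 15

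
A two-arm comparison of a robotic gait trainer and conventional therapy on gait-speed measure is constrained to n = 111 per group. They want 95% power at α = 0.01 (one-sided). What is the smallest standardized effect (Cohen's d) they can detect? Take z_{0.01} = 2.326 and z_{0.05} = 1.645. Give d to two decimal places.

For two independent groups of n = 111 each: d_min = (z_{α} + z_β)·√(2/n).
z-sum = 2.326 + 1.645 = 3.971.
d_min = 3.971 × √(2/111) = 3.971 × 0.1342 = 0.533.

d_min ≈ 0.53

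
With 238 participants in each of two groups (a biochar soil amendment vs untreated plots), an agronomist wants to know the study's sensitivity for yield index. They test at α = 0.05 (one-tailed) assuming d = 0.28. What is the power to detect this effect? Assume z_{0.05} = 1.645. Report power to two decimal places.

power ≈ 0.92

For two equal groups, power = Φ(d·√(n/2) − z_{α}).
d·√(n/2) = 0.28 × √(238/2) = 0.28 × 10.909 = 3.054.
z_β = 3.054 − 1.645 = 1.409.
Power = Φ(1.409) = 0.921.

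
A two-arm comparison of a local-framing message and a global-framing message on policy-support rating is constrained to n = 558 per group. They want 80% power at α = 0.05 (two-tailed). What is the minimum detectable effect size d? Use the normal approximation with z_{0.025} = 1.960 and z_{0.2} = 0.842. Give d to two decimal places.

For two independent groups of n = 558 each: d_min = (z_{α/2} + z_β)·√(2/n).
z-sum = 1.960 + 0.842 = 2.802.
d_min = 2.802 × √(2/558) = 2.802 × 0.0599 = 0.168.

d_min ≈ 0.17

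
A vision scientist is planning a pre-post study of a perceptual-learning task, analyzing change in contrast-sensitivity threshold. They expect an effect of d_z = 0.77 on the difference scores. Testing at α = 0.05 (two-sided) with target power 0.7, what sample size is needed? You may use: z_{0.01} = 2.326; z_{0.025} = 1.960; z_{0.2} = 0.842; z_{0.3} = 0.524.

n = 11 pairs

For a paired (one-sample on differences) test: n = ((z_{α/2} + z_β) / d)².
z_{α/2} + z_β = 1.960 + 0.524 = 2.484.
n = (2.484 / 0.77)² = 3.226² = 10.41.
Round up.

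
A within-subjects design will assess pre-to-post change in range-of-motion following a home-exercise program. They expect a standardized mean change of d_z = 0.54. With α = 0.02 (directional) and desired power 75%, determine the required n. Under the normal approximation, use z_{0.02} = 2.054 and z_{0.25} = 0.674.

For a paired (one-sample on differences) test: n = ((z_{α} + z_β) / d)².
z_{α} + z_β = 2.054 + 0.674 = 2.728.
n = (2.728 / 0.54)² = 5.052² = 25.52.
Round up.

n = 26 pairs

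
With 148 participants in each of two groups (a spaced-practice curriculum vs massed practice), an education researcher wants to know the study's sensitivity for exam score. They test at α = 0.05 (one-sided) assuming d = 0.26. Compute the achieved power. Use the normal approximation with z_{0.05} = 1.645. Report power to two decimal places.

power ≈ 0.72

For two equal groups, power = Φ(d·√(n/2) − z_{α}).
d·√(n/2) = 0.26 × √(148/2) = 0.26 × 8.602 = 2.237.
z_β = 2.237 − 1.645 = 0.592.
Power = Φ(0.592) = 0.723.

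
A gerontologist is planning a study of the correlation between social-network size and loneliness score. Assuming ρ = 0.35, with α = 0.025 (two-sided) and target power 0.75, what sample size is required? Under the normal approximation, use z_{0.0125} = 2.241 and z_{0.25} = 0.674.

n = 67

Fisher's z: C = ½·ln((1+r)/(1−r)) = ½·ln(2.0769) = 0.3654.
n = ((z_{α/2} + z_β)/C)² + 3.
(2.241 + 0.674) / 0.3654 = 2.915 / 0.3654 = 7.978.
n = 7.978² + 3 = 63.64 + 3 = 66.6.
Round up.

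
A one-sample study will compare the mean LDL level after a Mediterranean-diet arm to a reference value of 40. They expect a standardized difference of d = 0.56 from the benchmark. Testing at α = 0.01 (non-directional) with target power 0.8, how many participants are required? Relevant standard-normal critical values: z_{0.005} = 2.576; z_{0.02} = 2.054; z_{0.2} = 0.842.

For a one-sample test: n = ((z_{α/2} + z_β) / d)².
z_{α/2} + z_β = 2.576 + 0.842 = 3.418.
n = (3.418 / 0.56)² = 6.104² = 37.25.
Round up.

n = 38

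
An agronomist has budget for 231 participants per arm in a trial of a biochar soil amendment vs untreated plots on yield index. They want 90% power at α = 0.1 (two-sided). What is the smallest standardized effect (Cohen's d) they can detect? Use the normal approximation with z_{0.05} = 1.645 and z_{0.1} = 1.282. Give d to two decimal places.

For two independent groups of n = 231 each: d_min = (z_{α/2} + z_β)·√(2/n).
z-sum = 1.645 + 1.282 = 2.927.
d_min = 2.927 × √(2/231) = 2.927 × 0.0930 = 0.272.

d_min ≈ 0.27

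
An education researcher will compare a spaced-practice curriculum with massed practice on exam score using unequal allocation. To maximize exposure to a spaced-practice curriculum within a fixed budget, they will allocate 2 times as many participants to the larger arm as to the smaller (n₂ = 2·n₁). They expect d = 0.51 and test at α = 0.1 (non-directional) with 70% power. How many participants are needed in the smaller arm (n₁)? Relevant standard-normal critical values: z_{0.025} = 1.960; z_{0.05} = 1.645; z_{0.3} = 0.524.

n₁ = 28

With allocation ratio k = n₂/n₁ = 2, Var(x̄₁−x̄₂) = σ²(1/n₁ + 1/(k·n₁)) = σ²·(k+1)/(k·n₁).
So n₁ = (1 + 1/k)·((z_{α/2} + z_β)/d)² = 1.500 × (2.169/0.51)².
n₁ = 1.500 × 18.09 = 27.1.
Round up: n₁ = 28, giving n₂ = 2 × 28 = 56.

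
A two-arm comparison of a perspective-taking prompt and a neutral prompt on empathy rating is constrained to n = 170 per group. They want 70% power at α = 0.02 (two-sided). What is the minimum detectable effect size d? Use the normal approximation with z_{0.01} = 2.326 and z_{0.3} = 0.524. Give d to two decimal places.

d_min ≈ 0.31

For two independent groups of n = 170 each: d_min = (z_{α/2} + z_β)·√(2/n).
z-sum = 2.326 + 0.524 = 2.850.
d_min = 2.850 × √(2/170) = 2.850 × 0.1085 = 0.309.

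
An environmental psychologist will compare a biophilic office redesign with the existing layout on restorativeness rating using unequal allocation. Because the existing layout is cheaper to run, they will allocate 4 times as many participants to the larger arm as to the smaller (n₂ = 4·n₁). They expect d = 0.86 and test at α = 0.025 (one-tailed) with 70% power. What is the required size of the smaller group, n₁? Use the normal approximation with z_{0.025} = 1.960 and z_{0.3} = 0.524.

n₁ = 11

With allocation ratio k = n₂/n₁ = 4, Var(x̄₁−x̄₂) = σ²(1/n₁ + 1/(k·n₁)) = σ²·(k+1)/(k·n₁).
So n₁ = (1 + 1/k)·((z_{α} + z_β)/d)² = 1.250 × (2.484/0.86)².
n₁ = 1.250 × 8.34 = 10.4.
Round up: n₁ = 11, giving n₂ = 4 × 11 = 44.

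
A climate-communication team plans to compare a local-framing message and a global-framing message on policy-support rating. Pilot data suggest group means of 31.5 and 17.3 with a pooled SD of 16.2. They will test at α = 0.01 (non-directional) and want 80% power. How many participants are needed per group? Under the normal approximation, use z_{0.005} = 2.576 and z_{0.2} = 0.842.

Cohen's d = |M₁ − M₂| / SD_pooled = |31.5 − 17.3| / 16.2 = 14.2 / 16.2 = 0.877.
For two independent groups with equal n: n = 2·((z_{α/2} + z_β) / d)².
z_{α/2} + z_β = 2.576 + 0.842 = 3.418.
n = 2 × (3.418 / 0.877)² = 2 × 3.897² = 2 × 15.19 = 30.4.
Round up to the next whole participant.

n = 31 per group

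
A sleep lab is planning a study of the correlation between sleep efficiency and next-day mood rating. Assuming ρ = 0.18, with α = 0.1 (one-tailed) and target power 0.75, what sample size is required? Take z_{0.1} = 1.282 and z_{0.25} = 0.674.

Fisher's z: C = ½·ln((1+r)/(1−r)) = ½·ln(1.4390) = 0.1820.
n = ((z_{α} + z_β)/C)² + 3.
(1.282 + 0.674) / 0.1820 = 1.956 / 0.1820 = 10.747.
n = 10.747² + 3 = 115.50 + 3 = 118.5.
Round up.

n = 119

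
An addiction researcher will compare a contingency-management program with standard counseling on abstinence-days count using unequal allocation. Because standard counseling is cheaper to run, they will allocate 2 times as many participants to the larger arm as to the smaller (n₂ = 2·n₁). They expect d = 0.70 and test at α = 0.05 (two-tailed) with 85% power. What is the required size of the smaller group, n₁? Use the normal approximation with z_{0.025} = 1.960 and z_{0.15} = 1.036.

n₁ = 28

With allocation ratio k = n₂/n₁ = 2, Var(x̄₁−x̄₂) = σ²(1/n₁ + 1/(k·n₁)) = σ²·(k+1)/(k·n₁).
So n₁ = (1 + 1/k)·((z_{α/2} + z_β)/d)² = 1.500 × (2.996/0.70)².
n₁ = 1.500 × 18.32 = 27.5.
Round up: n₁ = 28, giving n₂ = 2 × 28 = 56.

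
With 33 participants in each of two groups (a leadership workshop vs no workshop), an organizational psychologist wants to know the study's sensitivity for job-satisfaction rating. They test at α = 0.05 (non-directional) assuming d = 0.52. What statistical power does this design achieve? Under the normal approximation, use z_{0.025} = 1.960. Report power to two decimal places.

power ≈ 0.56

For two equal groups, power = Φ(d·√(n/2) − z_{α/2}).
d·√(n/2) = 0.52 × √(33/2) = 0.52 × 4.062 = 2.112.
z_β = 2.112 − 1.960 = 0.152.
Power = Φ(0.152) = 0.561.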